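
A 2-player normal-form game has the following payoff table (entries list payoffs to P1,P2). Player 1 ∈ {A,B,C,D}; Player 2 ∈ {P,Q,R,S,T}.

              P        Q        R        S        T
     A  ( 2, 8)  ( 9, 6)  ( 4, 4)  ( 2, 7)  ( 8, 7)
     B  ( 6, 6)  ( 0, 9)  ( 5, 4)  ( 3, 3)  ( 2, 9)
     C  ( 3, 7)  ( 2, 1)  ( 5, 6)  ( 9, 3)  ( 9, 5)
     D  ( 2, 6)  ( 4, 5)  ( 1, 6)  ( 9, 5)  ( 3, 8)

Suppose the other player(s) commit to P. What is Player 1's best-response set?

argmax u_1 = {B}

u_1(A vs P) = 2
u_1(B vs P) = 6
u_1(C vs P) = 3
u_1(D vs P) = 2
max payoff 6 at {B}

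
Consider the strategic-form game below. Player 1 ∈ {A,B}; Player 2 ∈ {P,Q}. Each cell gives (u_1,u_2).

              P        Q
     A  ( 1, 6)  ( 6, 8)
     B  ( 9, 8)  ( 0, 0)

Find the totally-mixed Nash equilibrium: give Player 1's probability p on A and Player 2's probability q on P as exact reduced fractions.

P1 mixes 4/5 on A; P2 mixes 3/7 on P

P1 indiff ⇒ q·1+(1-q)·6 = q·9+(1-q)·0 ⇒ q(-8) = (1-q)(-6) ⇒ q = 3/7
P2 indiff ⇒ p·6+(1-p)·8 = p·8+(1-p)·0 ⇒ p(-2) = (1-p)(-8) ⇒ p = 4/5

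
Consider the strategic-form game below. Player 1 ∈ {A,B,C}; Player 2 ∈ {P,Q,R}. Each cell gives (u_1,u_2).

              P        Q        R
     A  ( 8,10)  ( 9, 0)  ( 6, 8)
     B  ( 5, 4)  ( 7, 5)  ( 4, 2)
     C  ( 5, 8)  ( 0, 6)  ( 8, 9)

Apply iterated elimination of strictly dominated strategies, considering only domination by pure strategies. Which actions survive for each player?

Survivors P1:{A,C} P2:{P,R}

P1 drop B (A beats it: P:8>5 Q:9>7 R:6>4)
P2 drop Q (P beats it: A:10>0 C:8>6)
P1→{A,C} P2→{P,R}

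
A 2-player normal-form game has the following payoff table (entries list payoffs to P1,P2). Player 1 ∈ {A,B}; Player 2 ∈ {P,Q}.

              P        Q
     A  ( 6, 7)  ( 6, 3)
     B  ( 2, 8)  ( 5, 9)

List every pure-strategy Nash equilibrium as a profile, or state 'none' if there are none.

NE set: (A,P)

(A,P): NE
(A,Q): not NE [P2→P gives 7>3]
(B,P): not NE [P1→A gives 6>2; P2→Q gives 9>8]
(B,Q): not NE [P1→A gives 6>5]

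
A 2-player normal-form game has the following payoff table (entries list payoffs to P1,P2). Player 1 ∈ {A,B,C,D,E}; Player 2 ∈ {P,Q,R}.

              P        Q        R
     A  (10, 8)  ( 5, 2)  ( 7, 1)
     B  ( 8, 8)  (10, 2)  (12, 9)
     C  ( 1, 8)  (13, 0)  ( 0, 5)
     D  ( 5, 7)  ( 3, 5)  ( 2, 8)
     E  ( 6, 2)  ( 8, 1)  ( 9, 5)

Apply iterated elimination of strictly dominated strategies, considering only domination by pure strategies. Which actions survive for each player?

Survivors P1:{A,B} P2:{P,R}

P1 drop D (A beats it: P:10>5 Q:5>3 R:7>2)
P1 drop E (B beats it: P:8>6 Q:10>8 R:12>9)
P2 drop Q (P beats it: A:8>2 B:8>2 C:8>0)
P1 drop C (A beats it: P:10>1 R:7>0)
P1→{A,B} P2→{P,R}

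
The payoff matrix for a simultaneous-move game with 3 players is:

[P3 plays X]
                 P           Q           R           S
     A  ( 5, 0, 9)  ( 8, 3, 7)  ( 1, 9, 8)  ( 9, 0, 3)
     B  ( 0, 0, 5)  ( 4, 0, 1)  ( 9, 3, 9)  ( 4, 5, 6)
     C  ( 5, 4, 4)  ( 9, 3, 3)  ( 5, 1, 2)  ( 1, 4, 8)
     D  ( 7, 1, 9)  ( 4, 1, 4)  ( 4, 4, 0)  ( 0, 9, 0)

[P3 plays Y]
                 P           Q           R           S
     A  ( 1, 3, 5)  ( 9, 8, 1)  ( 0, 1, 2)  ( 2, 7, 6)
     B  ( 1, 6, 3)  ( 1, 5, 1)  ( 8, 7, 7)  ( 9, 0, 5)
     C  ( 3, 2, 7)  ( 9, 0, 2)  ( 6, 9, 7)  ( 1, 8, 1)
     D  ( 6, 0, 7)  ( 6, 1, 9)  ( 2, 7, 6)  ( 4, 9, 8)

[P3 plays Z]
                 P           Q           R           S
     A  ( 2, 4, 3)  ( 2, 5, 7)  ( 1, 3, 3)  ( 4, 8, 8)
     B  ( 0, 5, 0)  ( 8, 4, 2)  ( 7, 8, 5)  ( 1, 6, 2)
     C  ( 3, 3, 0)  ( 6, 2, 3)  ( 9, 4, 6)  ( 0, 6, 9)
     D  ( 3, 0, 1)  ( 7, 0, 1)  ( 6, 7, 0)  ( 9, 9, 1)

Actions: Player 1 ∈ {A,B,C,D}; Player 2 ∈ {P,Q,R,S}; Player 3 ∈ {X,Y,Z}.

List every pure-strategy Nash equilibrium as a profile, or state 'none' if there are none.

(A,P,X): not NE [P1→D gives 7>5; P2→R gives 9>0]
(A,P,Y): not NE [P1→D gives 6>1; P2→Q gives 8>3; P3→X gives 9>5]
(A,P,Z): not NE [P1→D gives 3>2; P2→S gives 8>4; P3→X gives 9>3]
(A,Q,X): not NE [P1→C gives 9>8; P2→R gives 9>3]
(A,Q,Y): not NE [P3→Z gives 7>1]
(A,Q,Z): not NE [P1→B gives 8>2; P2→S gives 8>5]
(A,R,X): not NE [P1→B gives 9>1]
(A,R,Y): not NE [P1→B gives 8>0; P2→Q gives 8>1; P3→X gives 8>2]
(A,R,Z): not NE [P1→C gives 9>1; P2→S gives 8>3; P3→X gives 8>3]
(A,S,X): not NE [P2→R gives 9>0; P3→Z gives 8>3]
(A,S,Y): not NE [P1→B gives 9>2; P2→Q gives 8>7; P3→Z gives 8>6]
(A,S,Z): not NE [P1→D gives 9>4]
(B,P,X): not NE [P1→D gives 7>0; P2→S gives 5>0]
(B,P,Y): not NE [P1→D gives 6>1; P2→R gives 7>6; P3→X gives 5>3]
(B,P,Z): not NE [P1→D gives 3>0; P2→R gives 8>5; P3→X gives 5>0]
(B,Q,X): not NE [P1→C gives 9>4; P2→S gives 5>0; P3→Z gives 2>1]
(B,Q,Y): not NE [P1→C gives 9>1; P2→R gives 7>5; P3→Z gives 2>1]
(B,Q,Z): not NE [P2→R gives 8>4]
(B,R,X): not NE [P2→S gives 5>3]
(B,R,Y): not NE [P3→X gives 9>7]
(B,R,Z): not NE [P1→C gives 9>7; P3→X gives 9>5]
(B,S,X): not NE [P1→A gives 9>4]
(B,S,Y): not NE [P2→R gives 7>0; P3→X gives 6>5]
(B,S,Z): not NE [P1→D gives 9>1; P2→R gives 8>6; P3→X gives 6>2]
(C,P,X): not NE [P1→D gives 7>5; P3→Y gives 7>4]
(C,P,Y): not NE [P1→D gives 6>3; P2→R gives 9>2]
(C,P,Z): not NE [P2→S gives 6>3; P3→Y gives 7>0]
(C,Q,X): not NE [P2→S gives 4>3]
(C,Q,Y): not NE [P2→R gives 9>0; P3→Z gives 3>2]
(C,Q,Z): not NE [P1→B gives 8>6; P2→S gives 6>2]
(C,R,X): not NE [P1→B gives 9>5; P2→S gives 4>1; P3→Y gives 7>2]
(C,R,Y): not NE [P1→B gives 8>6]
(C,R,Z): not NE [P2→S gives 6>4; P3→Y gives 7>6]
(C,S,X): not NE [P1→A gives 9>1; P3→Z gives 9>8]
(C,S,Y): not NE [P1→B gives 9>1; P2→R gives 9>8; P3→Z gives 9>1]
(C,S,Z): not NE [P1→D gives 9>0]
(D,P,X): not NE [P2→S gives 9>1]
(D,P,Y): not NE [P2→S gives 9>0; P3→X gives 9>7]
(D,P,Z): not NE [P2→S gives 9>0; P3→X gives 9>1]
(D,Q,X): not NE [P1→C gives 9>4; P2→S gives 9>1; P3→Y gives 9>4]
(D,Q,Y): not NE [P1→C gives 9>6; P2→S gives 9>1]
(D,Q,Z): not NE [P1→B gives 8>7; P2→S gives 9>0; P3→Y gives 9>1]
(D,R,X): not NE [P1→B gives 9>4; P2→S gives 9>4; P3→Y gives 6>0]
(D,R,Y): not NE [P1→B gives 8>2; P2→S gives 9>7]
(D,R,Z): not NE [P1→C gives 9>6; P2→S gives 9>7; P3→Y gives 6>0]
(D,S,X): not NE [P1→A gives 9>0; P3→Y gives 8>0]
(D,S,Y): not NE [P1→B gives 9>4]
(D,S,Z): not NE [P3→Y gives 8>1]

PSNE: ∅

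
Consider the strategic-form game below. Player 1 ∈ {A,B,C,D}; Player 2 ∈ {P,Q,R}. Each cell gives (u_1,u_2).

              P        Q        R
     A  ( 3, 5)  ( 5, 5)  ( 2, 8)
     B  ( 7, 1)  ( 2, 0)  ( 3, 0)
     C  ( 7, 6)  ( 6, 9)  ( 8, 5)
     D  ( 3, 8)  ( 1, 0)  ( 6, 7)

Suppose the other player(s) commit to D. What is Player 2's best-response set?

u_2(P vs D) = 8
u_2(Q vs D) = 0
u_2(R vs D) = 7
max payoff 8 at {P}

P2 best: {P}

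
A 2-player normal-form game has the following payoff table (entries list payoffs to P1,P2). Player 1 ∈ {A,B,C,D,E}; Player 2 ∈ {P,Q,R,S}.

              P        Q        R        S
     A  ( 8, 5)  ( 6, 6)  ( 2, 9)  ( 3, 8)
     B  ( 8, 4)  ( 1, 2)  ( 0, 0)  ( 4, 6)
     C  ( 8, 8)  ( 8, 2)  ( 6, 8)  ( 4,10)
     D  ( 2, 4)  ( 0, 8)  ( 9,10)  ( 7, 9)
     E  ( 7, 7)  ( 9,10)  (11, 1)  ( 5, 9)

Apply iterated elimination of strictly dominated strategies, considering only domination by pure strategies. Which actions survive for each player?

IESDS → P1:{D,E} P2:{Q,R,S}

P2 drop P (S beats it: A:8>5 B:6>4 C:10>8 D:9>4 E:9>7)
P1 drop A (C beats it: Q:8>6 R:6>2 S:4>3)
P1 drop B (E beats it: Q:9>1 R:11>0 S:5>4)
P1 drop C (E beats it: Q:9>8 R:11>6 S:5>4)
P1→{D,E} P2→{Q,R,S}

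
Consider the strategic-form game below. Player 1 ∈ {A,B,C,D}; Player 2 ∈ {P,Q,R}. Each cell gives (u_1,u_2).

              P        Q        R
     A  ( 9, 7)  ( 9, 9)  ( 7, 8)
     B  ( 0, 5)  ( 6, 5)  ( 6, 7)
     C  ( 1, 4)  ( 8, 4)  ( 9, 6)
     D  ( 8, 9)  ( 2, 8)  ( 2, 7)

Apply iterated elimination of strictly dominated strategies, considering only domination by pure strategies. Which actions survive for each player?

IESDS → P1:{A,C} P2:{Q,R}

P1 drop B (A beats it: P:9>0 Q:9>6 R:7>6)
P1 drop D (A beats it: P:9>8 Q:9>2 R:7>2)
P2 drop P (R beats it: A:8>7 C:6>4)
P1→{A,C} P2→{Q,R}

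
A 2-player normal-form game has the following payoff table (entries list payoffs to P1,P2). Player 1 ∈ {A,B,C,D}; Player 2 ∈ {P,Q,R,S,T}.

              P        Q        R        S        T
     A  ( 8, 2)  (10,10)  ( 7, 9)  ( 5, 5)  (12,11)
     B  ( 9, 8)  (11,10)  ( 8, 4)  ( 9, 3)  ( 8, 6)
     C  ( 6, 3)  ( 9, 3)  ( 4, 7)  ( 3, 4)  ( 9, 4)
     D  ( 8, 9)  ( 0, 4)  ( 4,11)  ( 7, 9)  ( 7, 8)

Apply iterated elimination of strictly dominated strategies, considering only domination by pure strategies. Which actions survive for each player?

P1 drop C (A beats it: P:8>6 Q:10>9 R:7>4 S:5>3 T:12>9)
P1 drop D (B beats it: P:9>8 Q:11>0 R:8>4 S:9>7 T:8>7)
P2 drop P (Q beats it: A:10>2 B:10>8)
P2 drop R (Q beats it: A:10>9 B:10>4)
P2 drop S (Q beats it: A:10>5 B:10>3)
P1→{A,B} P2→{Q,T}

Remaining: P1:{A,B} P2:{Q,T}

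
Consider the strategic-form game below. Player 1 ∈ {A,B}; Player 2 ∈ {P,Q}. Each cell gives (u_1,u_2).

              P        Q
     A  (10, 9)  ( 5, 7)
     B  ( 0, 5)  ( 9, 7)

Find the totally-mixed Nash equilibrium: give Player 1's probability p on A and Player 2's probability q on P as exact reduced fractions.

P1 indiff ⇒ q·10+(1-q)·5 = q·0+(1-q)·9 ⇒ q(10) = (1-q)(4) ⇒ q = 2/7
P2 indiff ⇒ p·9+(1-p)·5 = p·7+(1-p)·7 ⇒ p(2) = (1-p)(2) ⇒ p = 1/2

(p,q) = (1/2, 2/7)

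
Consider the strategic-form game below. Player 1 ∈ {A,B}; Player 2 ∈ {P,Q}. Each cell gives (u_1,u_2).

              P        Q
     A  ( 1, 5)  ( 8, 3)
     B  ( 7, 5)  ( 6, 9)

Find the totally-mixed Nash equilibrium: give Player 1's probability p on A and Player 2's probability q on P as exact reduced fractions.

(p,q) = (2/3, 1/4)

P1 indiff ⇒ q·1+(1-q)·8 = q·7+(1-q)·6 ⇒ q(-6) = (1-q)(-2) ⇒ q = 1/4
P2 indiff ⇒ p·5+(1-p)·5 = p·3+(1-p)·9 ⇒ p(2) = (1-p)(4) ⇒ p = 2/3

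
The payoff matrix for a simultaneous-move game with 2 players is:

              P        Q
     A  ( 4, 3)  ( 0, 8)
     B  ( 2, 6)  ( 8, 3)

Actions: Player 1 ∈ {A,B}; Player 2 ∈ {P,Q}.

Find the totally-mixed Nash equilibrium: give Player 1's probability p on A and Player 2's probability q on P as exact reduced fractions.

P1 mixes 3/8 on A; P2 mixes 4/5 on P

P1 indiff ⇒ q·4+(1-q)·0 = q·2+(1-q)·8 ⇒ q(2) = (1-q)(8) ⇒ q = 4/5
P2 indiff ⇒ p·3+(1-p)·6 = p·8+(1-p)·3 ⇒ p(-5) = (1-p)(-3) ⇒ p = 3/8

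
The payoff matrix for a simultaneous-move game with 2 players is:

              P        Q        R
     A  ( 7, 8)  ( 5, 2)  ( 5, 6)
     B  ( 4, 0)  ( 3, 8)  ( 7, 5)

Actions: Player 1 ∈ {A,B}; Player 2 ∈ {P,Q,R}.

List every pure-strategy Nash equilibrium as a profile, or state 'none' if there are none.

(A,P): NE
(A,Q): not NE [P2→P gives 8>2]
(A,R): not NE [P1→B gives 7>5; P2→P gives 8>6]
(B,P): not NE [P1→A gives 7>4; P2→Q gives 8>0]
(B,Q): not NE [P1→A gives 5>3]
(B,R): not NE [P2→Q gives 8>5]

NE set: (A,P)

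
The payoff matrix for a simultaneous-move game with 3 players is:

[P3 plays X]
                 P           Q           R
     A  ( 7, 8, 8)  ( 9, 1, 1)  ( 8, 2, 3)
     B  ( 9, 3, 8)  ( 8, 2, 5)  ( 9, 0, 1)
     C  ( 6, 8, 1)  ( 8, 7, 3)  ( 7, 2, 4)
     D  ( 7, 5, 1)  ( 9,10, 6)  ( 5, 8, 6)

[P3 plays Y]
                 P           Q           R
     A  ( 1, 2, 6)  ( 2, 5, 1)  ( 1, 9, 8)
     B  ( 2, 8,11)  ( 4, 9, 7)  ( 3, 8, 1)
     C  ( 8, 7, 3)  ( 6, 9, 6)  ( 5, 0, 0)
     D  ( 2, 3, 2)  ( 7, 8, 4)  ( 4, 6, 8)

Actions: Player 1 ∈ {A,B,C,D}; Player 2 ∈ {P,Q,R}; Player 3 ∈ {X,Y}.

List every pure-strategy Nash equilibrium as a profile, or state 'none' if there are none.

NE set: (D,Q,X)

(A,P,X): not NE [P1→B gives 9>7]
(A,P,Y): not NE [P1→C gives 8>1; P2→R gives 9>2; P3→X gives 8>6]
(A,Q,X): not NE [P2→P gives 8>1]
(A,Q,Y): not NE [P1→D gives 7>2; P2→R gives 9>5]
(A,R,X): not NE [P1→B gives 9>8; P2→P gives 8>2; P3→Y gives 8>3]
(A,R,Y): not NE [P1→C gives 5>1]
(B,P,X): not NE [P3→Y gives 11>8]
(B,P,Y): not NE [P1→C gives 8>2; P2→Q gives 9>8]
(B,Q,X): not NE [P1→D gives 9>8; P2→P gives 3>2; P3→Y gives 7>5]
(B,Q,Y): not NE [P1→D gives 7>4]
(B,R,X): not NE [P2→P gives 3>0]
(B,R,Y): not NE [P1→C gives 5>3; P2→Q gives 9>8]
(C,P,X): not NE [P1→B gives 9>6; P3→Y gives 3>1]
(C,P,Y): not NE [P2→Q gives 9>7]
(C,Q,X): not NE [P1→D gives 9>8; P2→P gives 8>7; P3→Y gives 6>3]
(C,Q,Y): not NE [P1→D gives 7>6]
(C,R,X): not NE [P1→B gives 9>7; P2→P gives 8>2]
(C,R,Y): not NE [P2→Q gives 9>0; P3→X gives 4>0]
(D,P,X): not NE [P1→B gives 9>7; P2→Q gives 10>5; P3→Y gives 2>1]
(D,P,Y): not NE [P1→C gives 8>2; P2→Q gives 8>3]
(D,Q,X): NE
(D,Q,Y): not NE [P3→X gives 6>4]
(D,R,X): not NE [P1→B gives 9>5; P2→Q gives 10>8; P3→Y gives 8>6]
(D,R,Y): not NE [P1→C gives 5>4; P2→Q gives 8>6]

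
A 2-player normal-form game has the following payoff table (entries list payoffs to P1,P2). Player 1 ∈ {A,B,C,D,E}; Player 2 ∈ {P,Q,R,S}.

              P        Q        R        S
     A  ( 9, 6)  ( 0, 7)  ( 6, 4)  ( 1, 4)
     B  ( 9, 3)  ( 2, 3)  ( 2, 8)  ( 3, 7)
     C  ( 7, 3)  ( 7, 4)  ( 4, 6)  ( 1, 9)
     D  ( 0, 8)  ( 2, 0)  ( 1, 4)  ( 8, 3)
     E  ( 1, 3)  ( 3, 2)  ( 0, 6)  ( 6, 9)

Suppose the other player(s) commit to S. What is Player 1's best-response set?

u_1(A vs S) = 1
u_1(B vs S) = 3
u_1(C vs S) = 1
u_1(D vs S) = 8
u_1(E vs S) = 6
max payoff 8 at {D}

P1 best: {D}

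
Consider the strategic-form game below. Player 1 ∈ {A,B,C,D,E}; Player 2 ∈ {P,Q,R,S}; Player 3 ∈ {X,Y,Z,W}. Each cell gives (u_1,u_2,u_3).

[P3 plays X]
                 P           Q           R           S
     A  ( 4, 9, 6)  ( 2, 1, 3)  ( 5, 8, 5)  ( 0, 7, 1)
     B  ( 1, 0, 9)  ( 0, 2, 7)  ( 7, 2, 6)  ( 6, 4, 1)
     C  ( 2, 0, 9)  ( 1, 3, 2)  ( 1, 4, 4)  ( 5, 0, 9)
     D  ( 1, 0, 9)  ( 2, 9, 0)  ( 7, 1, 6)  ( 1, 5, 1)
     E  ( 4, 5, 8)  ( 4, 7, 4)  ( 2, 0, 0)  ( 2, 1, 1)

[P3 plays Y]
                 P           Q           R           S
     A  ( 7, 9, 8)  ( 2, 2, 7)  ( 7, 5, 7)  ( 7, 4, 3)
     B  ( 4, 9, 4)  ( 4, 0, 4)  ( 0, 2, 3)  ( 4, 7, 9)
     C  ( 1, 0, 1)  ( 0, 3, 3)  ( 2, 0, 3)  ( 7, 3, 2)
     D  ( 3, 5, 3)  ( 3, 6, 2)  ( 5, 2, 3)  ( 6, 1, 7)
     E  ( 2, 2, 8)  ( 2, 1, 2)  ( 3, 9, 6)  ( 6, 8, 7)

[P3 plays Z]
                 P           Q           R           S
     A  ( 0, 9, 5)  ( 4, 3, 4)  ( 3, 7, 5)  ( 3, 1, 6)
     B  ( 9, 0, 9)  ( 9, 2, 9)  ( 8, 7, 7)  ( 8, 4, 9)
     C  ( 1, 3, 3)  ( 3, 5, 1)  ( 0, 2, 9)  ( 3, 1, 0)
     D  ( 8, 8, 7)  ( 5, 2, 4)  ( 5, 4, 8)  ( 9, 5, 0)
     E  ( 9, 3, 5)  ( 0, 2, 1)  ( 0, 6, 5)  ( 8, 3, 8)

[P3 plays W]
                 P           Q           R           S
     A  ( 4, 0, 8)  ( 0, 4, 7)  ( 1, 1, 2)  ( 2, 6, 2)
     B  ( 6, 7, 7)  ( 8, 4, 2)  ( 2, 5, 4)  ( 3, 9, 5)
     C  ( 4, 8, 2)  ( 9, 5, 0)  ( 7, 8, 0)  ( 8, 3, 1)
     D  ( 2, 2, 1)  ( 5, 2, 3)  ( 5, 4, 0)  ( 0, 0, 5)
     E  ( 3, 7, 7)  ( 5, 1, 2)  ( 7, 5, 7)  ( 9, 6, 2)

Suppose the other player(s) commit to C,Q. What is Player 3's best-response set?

u_3(X vs C,Q) = 2
u_3(Y vs C,Q) = 3
u_3(Z vs C,Q) = 1
u_3(W vs C,Q) = 0
max payoff 3 at {Y}

P3 best: {Y}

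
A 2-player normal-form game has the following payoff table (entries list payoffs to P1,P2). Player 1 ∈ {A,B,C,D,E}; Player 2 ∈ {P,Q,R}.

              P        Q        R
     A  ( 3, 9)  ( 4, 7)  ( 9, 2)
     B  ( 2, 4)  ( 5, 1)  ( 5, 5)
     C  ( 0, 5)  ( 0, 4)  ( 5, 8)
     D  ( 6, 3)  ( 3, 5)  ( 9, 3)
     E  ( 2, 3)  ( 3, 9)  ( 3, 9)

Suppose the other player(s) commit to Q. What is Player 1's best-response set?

argmax u_1 = {B}

u_1(A vs Q) = 4
u_1(B vs Q) = 5
u_1(C vs Q) = 0
u_1(D vs Q) = 3
u_1(E vs Q) = 3
max payoff 5 at {B}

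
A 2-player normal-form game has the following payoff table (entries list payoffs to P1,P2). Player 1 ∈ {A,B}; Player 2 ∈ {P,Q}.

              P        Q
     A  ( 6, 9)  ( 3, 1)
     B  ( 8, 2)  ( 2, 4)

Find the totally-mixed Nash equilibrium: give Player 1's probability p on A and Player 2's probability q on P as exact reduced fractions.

P1 indiff ⇒ q·6+(1-q)·3 = q·8+(1-q)·2 ⇒ q(-2) = (1-q)(-1) ⇒ q = 1/3
P2 indiff ⇒ p·9+(1-p)·2 = p·1+(1-p)·4 ⇒ p(8) = (1-p)(2) ⇒ p = 1/5

p=1/5, q=1/3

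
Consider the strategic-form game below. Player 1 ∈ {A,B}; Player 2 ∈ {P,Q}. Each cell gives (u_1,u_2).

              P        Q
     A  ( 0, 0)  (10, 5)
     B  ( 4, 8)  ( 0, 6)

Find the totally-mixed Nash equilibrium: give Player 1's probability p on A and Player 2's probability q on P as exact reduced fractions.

(p,q) = (2/7, 5/7)

P1 indiff ⇒ q·0+(1-q)·10 = q·4+(1-q)·0 ⇒ q(-4) = (1-q)(-10) ⇒ q = 5/7
P2 indiff ⇒ p·0+(1-p)·8 = p·5+(1-p)·6 ⇒ p(-5) = (1-p)(-2) ⇒ p = 2/7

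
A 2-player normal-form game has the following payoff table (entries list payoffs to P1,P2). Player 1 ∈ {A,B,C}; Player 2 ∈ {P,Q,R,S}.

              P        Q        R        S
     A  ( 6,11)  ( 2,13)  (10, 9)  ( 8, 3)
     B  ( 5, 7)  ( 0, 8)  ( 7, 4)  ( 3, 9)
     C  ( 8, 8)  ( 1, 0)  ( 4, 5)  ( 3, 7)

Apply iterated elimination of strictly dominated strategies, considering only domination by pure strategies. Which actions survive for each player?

Remaining: P1:{A,C} P2:{P,Q}

P1 drop B (A beats it: P:6>5 Q:2>0 R:10>7 S:8>3)
P2 drop R (P beats it: A:11>9 C:8>5)
P2 drop S (P beats it: A:11>3 C:8>7)
P1→{A,C} P2→{P,Q}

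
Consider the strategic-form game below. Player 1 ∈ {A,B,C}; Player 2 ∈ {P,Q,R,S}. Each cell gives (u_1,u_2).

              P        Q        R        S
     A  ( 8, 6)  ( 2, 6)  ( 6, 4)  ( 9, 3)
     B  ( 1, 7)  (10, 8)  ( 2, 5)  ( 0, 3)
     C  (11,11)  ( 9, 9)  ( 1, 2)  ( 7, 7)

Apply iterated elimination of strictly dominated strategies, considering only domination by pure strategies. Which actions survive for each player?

Survivors P1:{B,C} P2:{P,Q}

P2 drop R (P beats it: A:6>4 B:7>5 C:11>2)
P2 drop S (P beats it: A:6>3 B:7>3 C:11>7)
P1 drop A (C beats it: P:11>8 Q:9>2)
P1→{B,C} P2→{P,Q}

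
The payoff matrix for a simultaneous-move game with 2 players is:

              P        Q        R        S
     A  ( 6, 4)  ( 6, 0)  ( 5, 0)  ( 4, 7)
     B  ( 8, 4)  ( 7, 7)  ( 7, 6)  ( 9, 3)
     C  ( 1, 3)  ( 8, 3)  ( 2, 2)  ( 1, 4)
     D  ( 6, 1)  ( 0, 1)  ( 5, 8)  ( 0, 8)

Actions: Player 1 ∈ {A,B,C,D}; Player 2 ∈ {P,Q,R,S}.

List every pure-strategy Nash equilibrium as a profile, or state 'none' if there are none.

No pure NE.

(A,P): not NE [P1→B gives 8>6; P2→S gives 7>4]
(A,Q): not NE [P1→C gives 8>6; P2→S gives 7>0]
(A,R): not NE [P1→B gives 7>5; P2→S gives 7>0]
(A,S): not NE [P1→B gives 9>4]
(B,P): not NE [P2→Q gives 7>4]
(B,Q): not NE [P1→C gives 8>7]
(B,R): not NE [P2→Q gives 7>6]
(B,S): not NE [P2→Q gives 7>3]
(C,P): not NE [P1→B gives 8>1; P2→S gives 4>3]
(C,Q): not NE [P2→S gives 4>3]
(C,R): not NE [P1→B gives 7>2; P2→S gives 4>2]
(C,S): not NE [P1→B gives 9>1]
(D,P): not NE [P1→B gives 8>6; P2→S gives 8>1]
(D,Q): not NE [P1→C gives 8>0; P2→S gives 8>1]
(D,R): not NE [P1→B gives 7>5]
(D,S): not NE [P1→B gives 9>0]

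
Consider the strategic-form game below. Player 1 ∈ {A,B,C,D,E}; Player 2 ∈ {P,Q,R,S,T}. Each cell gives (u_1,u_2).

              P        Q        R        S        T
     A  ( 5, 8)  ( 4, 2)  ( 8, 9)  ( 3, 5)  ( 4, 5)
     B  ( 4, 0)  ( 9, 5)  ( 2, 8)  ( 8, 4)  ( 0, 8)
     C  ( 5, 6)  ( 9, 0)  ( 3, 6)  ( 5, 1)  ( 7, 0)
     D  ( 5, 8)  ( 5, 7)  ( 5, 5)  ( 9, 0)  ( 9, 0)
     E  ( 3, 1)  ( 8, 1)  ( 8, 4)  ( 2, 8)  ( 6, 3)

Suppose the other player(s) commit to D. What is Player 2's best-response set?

BR_2 = {P}

u_2(P vs D) = 8
u_2(Q vs D) = 7
u_2(R vs D) = 5
u_2(S vs D) = 0
u_2(T vs D) = 0
max payoff 8 at {P}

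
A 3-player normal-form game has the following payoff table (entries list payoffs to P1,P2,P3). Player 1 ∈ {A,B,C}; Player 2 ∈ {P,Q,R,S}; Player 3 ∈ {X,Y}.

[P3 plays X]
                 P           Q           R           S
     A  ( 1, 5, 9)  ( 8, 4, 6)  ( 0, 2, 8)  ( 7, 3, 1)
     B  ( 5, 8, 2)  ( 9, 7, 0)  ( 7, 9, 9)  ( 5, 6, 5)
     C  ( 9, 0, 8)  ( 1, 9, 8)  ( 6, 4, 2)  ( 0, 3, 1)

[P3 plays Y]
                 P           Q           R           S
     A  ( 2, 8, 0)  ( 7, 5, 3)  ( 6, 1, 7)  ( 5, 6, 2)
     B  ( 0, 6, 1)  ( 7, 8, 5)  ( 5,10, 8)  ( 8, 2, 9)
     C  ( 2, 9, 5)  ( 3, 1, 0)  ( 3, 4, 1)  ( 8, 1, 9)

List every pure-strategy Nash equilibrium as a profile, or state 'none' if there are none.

(A,P,X): not NE [P1→C gives 9>1]
(A,P,Y): not NE [P3→X gives 9>0]
(A,Q,X): not NE [P1→B gives 9>8; P2→P gives 5>4]
(A,Q,Y): not NE [P2→P gives 8>5; P3→X gives 6>3]
(A,R,X): not NE [P1→B gives 7>0; P2→P gives 5>2]
(A,R,Y): not NE [P2→P gives 8>1; P3→X gives 8>7]
(A,S,X): not NE [P2→P gives 5>3; P3→Y gives 2>1]
(A,S,Y): not NE [P1→C gives 8>5; P2→P gives 8>6]
(B,P,X): not NE [P1→C gives 9>5; P2→R gives 9>8]
(B,P,Y): not NE [P1→C gives 2>0; P2→R gives 10>6; P3→X gives 2>1]
(B,Q,X): not NE [P2→R gives 9>7; P3→Y gives 5>0]
(B,Q,Y): not NE [P2→R gives 10>8]
(B,R,X): NE
(B,R,Y): not NE [P1→A gives 6>5; P3→X gives 9>8]
(B,S,X): not NE [P1→A gives 7>5; P2→R gives 9>6; P3→Y gives 9>5]
(B,S,Y): not NE [P2→R gives 10>2]
(C,P,X): not NE [P2→Q gives 9>0]
(C,P,Y): not NE [P3→X gives 8>5]
(C,Q,X): not NE [P1→B gives 9>1]
(C,Q,Y): not NE [P1→B gives 7>3; P2→P gives 9>1; P3→X gives 8>0]
(C,R,X): not NE [P1→B gives 7>6; P2→Q gives 9>4]
(C,R,Y): not NE [P1→A gives 6>3; P2→P gives 9>4; P3→X gives 2>1]
(C,S,X): not NE [P1→A gives 7>0; P2→Q gives 9>3; P3→Y gives 9>1]
(C,S,Y): not NE [P2→P gives 9>1]

Nash profiles: (B,R,X)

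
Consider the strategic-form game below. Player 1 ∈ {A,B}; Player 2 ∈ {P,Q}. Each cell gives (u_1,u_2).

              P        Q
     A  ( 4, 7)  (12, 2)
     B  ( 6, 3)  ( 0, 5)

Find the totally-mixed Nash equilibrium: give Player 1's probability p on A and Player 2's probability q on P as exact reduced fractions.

(p,q) = (2/7, 6/7)

P1 indiff ⇒ q·4+(1-q)·12 = q·6+(1-q)·0 ⇒ q(-2) = (1-q)(-12) ⇒ q = 6/7
P2 indiff ⇒ p·7+(1-p)·3 = p·2+(1-p)·5 ⇒ p(5) = (1-p)(2) ⇒ p = 2/7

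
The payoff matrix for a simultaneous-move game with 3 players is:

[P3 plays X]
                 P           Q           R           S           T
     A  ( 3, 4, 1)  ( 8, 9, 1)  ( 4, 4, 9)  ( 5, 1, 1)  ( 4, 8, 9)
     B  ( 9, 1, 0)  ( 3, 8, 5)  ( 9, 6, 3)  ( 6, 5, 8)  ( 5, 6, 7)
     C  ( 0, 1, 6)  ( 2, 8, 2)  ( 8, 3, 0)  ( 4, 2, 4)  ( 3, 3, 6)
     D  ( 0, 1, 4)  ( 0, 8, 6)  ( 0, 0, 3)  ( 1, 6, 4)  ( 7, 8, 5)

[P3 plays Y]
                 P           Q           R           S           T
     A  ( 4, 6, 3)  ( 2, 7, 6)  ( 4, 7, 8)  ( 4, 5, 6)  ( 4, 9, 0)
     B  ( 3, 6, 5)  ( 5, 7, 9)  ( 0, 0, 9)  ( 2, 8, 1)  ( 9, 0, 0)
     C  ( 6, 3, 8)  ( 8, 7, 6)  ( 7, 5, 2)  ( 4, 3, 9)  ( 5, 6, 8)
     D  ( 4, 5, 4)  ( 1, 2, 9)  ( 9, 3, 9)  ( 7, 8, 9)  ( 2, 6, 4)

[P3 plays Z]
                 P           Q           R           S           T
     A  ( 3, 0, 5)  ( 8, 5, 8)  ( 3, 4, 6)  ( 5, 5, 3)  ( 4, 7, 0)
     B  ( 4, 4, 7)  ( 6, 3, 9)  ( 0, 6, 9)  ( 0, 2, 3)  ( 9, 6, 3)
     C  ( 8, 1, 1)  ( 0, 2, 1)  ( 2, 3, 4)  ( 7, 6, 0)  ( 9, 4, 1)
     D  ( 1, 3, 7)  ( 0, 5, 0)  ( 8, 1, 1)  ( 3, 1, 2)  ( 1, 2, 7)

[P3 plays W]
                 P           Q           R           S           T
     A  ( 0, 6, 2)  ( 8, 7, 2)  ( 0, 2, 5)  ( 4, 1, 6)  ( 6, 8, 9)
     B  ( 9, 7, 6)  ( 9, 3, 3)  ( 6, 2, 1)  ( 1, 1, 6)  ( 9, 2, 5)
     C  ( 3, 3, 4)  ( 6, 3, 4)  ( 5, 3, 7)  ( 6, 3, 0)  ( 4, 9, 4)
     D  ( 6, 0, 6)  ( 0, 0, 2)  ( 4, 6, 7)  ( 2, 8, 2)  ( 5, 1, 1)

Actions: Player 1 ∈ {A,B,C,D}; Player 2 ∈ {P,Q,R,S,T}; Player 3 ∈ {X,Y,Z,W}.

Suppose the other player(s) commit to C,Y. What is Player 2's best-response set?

u_2(P vs C,Y) = 3
u_2(Q vs C,Y) = 7
u_2(R vs C,Y) = 5
u_2(S vs C,Y) = 3
u_2(T vs C,Y) = 6
max payoff 7 at {Q}

P2 best: {Q}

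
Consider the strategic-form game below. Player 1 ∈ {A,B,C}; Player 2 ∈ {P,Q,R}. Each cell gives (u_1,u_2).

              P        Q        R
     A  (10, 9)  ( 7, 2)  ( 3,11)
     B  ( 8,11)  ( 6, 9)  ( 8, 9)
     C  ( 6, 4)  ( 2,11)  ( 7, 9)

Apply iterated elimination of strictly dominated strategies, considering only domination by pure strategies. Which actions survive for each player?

P1 drop C (B beats it: P:8>6 Q:6>2 R:8>7)
P2 drop Q (P beats it: A:9>2 B:11>9)
P1→{A,B} P2→{P,R}

Survivors P1:{A,B} P2:{P,R}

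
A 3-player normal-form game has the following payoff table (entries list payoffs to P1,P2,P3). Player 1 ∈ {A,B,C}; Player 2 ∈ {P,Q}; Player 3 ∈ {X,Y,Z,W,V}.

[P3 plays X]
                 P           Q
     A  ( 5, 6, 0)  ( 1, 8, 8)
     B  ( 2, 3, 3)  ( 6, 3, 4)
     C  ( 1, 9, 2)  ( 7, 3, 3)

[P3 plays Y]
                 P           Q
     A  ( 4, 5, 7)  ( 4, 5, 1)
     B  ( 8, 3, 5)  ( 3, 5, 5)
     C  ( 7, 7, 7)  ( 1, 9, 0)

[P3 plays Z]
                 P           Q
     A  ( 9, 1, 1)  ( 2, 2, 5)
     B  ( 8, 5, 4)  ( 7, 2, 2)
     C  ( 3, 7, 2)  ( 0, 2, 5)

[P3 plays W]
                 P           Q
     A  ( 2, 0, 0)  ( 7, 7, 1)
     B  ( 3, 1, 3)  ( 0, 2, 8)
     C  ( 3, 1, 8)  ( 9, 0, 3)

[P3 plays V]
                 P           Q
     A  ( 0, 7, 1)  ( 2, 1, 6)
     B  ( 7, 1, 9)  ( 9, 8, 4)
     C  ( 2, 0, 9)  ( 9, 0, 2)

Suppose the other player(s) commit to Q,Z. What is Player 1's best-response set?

BR_1 = {B}

u_1(A vs Q,Z) = 2
u_1(B vs Q,Z) = 7
u_1(C vs Q,Z) = 0
max payoff 7 at {B}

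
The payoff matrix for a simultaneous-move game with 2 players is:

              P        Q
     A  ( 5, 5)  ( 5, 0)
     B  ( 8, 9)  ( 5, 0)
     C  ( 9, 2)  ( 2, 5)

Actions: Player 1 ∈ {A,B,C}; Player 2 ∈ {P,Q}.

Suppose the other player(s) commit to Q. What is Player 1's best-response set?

BR_1 = {A,B}

u_1(A vs Q) = 5
u_1(B vs Q) = 5
u_1(C vs Q) = 2
max payoff 5 at {A,B}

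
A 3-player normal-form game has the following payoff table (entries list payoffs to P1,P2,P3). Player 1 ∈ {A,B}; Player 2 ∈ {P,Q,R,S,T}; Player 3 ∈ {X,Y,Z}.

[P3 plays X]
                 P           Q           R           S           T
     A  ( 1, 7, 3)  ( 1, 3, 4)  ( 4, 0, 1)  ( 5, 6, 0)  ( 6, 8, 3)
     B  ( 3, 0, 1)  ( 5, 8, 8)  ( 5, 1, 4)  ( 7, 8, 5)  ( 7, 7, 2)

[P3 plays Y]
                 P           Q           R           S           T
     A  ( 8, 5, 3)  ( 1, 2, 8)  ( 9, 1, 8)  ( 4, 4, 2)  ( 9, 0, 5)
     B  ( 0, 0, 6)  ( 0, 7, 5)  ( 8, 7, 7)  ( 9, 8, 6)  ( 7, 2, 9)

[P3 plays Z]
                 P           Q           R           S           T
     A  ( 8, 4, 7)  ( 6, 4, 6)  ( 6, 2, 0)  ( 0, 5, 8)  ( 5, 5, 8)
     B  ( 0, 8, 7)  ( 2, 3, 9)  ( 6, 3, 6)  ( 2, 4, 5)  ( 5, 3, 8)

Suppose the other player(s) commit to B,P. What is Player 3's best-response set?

argmax u_3 = {Z}

u_3(X vs B,P) = 1
u_3(Y vs B,P) = 6
u_3(Z vs B,P) = 7
max payoff 7 at {Z}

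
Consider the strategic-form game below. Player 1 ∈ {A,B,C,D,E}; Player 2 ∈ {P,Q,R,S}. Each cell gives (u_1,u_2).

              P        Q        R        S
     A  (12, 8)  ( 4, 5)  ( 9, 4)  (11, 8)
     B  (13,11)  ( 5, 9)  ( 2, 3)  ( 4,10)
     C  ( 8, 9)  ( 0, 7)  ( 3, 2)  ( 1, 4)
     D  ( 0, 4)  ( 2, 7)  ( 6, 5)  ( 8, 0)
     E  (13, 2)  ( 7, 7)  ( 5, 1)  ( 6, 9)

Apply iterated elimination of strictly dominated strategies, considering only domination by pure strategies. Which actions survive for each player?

P1 drop C (A beats it: P:12>8 Q:4>0 R:9>3 S:11>1)
P1 drop D (A beats it: P:12>0 Q:4>2 R:9>6 S:11>8)
P2 drop Q (S beats it: A:8>5 B:10>9 E:9>7)
P2 drop R (P beats it: A:8>4 B:11>3 E:2>1)
P1→{A,B,E} P2→{P,S}

IESDS → P1:{A,B,E} P2:{P,S}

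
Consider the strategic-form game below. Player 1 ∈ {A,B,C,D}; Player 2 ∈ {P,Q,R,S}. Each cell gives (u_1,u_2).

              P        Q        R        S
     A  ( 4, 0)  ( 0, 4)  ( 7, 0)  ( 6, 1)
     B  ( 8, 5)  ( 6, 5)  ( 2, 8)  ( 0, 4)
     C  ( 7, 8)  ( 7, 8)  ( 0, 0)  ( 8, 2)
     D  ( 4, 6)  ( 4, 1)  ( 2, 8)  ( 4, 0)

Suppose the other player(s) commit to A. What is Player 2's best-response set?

u_2(P vs A) = 0
u_2(Q vs A) = 4
u_2(R vs A) = 0
u_2(S vs A) = 1
max payoff 4 at {Q}

BR_2 = {Q}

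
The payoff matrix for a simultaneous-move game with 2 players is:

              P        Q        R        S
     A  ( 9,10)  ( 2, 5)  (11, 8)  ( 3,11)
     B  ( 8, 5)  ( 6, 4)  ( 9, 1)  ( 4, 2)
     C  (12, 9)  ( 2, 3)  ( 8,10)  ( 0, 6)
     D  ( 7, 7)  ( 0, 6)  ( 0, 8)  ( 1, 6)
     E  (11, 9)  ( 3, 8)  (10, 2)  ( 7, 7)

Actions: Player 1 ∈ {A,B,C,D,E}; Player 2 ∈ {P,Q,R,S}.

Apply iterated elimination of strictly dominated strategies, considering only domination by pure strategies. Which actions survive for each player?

P1 drop D (A beats it: P:9>7 Q:2>0 R:11>0 S:3>1)
P2 drop Q (P beats it: A:10>5 B:5>4 C:9>3 E:9>8)
P1 drop B (E beats it: P:11>8 R:10>9 S:7>4)
P1→{A,C,E} P2→{P,R,S}

Remaining: P1:{A,C,E} P2:{P,R,S}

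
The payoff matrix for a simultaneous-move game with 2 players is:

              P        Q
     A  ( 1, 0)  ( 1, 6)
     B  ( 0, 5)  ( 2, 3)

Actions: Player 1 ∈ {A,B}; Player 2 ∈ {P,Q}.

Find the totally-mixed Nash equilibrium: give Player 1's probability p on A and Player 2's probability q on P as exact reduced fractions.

P1 mixes 1/4 on A; P2 mixes 1/2 on P

P1 indiff ⇒ q·1+(1-q)·1 = q·0+(1-q)·2 ⇒ q(1) = (1-q)(1) ⇒ q = 1/2
P2 indiff ⇒ p·0+(1-p)·5 = p·6+(1-p)·3 ⇒ p(-6) = (1-p)(-2) ⇒ p = 1/4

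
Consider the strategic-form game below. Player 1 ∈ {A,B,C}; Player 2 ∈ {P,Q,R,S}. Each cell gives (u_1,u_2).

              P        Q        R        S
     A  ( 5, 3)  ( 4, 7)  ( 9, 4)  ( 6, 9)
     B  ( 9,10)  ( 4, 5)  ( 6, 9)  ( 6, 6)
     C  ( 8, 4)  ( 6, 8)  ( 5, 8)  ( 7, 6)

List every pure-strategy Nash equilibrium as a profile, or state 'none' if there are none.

NE set: (B,P), (C,Q)

(A,P): not NE [P1→B gives 9>5; P2→S gives 9>3]
(A,Q): not NE [P1→C gives 6>4; P2→S gives 9>7]
(A,R): not NE [P2→S gives 9>4]
(A,S): not NE [P1→C gives 7>6]
(B,P): NE
(B,Q): not NE [P1→C gives 6>4; P2→P gives 10>5]
(B,R): not NE [P1→A gives 9>6; P2→P gives 10>9]
(B,S): not NE [P1→C gives 7>6; P2→P gives 10>6]
(C,P): not NE [P1→B gives 9>8; P2→R gives 8>4]
(C,Q): NE
(C,R): not NE [P1→A gives 9>5]
(C,S): not NE [P2→R gives 8>6]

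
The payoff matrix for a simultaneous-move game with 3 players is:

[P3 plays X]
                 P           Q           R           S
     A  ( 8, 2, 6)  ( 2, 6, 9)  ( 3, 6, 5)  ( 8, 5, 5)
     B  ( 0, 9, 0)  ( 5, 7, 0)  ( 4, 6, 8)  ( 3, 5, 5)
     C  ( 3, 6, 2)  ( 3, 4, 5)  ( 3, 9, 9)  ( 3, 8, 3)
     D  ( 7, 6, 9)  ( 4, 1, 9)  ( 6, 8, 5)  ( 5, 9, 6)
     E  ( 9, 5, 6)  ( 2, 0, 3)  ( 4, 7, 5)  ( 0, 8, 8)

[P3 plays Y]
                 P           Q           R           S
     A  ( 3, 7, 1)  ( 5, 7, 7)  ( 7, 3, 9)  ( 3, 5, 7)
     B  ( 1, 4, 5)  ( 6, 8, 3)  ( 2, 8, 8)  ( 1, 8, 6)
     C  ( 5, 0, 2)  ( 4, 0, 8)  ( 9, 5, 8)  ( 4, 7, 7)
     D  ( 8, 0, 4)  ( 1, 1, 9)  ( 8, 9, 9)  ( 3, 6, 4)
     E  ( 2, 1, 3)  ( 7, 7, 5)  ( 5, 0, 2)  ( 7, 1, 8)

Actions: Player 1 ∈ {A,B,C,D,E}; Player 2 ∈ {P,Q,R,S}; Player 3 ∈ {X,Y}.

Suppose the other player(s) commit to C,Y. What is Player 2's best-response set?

argmax u_2 = {S}

u_2(P vs C,Y) = 0
u_2(Q vs C,Y) = 0
u_2(R vs C,Y) = 5
u_2(S vs C,Y) = 7
max payoff 7 at {S}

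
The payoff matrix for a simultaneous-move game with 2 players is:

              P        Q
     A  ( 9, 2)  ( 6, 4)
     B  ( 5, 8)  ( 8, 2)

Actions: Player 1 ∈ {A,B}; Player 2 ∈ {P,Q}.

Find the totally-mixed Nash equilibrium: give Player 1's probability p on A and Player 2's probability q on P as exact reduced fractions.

P1 mixes 3/4 on A; P2 mixes 1/3 on P

P1 indiff ⇒ q·9+(1-q)·6 = q·5+(1-q)·8 ⇒ q(4) = (1-q)(2) ⇒ q = 1/3
P2 indiff ⇒ p·2+(1-p)·8 = p·4+(1-p)·2 ⇒ p(-2) = (1-p)(-6) ⇒ p = 3/4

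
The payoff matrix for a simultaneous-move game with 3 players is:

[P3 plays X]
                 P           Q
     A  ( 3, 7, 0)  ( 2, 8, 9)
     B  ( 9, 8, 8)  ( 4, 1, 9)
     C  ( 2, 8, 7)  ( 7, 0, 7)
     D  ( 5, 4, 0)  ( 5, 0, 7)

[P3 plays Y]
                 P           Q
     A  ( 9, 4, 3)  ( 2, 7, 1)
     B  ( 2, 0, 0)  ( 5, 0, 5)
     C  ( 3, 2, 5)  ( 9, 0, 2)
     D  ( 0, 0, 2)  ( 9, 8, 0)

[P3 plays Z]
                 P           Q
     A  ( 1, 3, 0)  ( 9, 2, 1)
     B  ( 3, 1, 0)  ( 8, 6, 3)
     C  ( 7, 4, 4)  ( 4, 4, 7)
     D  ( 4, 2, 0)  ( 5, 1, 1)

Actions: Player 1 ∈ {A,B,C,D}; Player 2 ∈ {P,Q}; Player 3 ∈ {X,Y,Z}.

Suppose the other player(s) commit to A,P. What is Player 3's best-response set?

u_3(X vs A,P) = 0
u_3(Y vs A,P) = 3
u_3(Z vs A,P) = 0
max payoff 3 at {Y}

argmax u_3 = {Y}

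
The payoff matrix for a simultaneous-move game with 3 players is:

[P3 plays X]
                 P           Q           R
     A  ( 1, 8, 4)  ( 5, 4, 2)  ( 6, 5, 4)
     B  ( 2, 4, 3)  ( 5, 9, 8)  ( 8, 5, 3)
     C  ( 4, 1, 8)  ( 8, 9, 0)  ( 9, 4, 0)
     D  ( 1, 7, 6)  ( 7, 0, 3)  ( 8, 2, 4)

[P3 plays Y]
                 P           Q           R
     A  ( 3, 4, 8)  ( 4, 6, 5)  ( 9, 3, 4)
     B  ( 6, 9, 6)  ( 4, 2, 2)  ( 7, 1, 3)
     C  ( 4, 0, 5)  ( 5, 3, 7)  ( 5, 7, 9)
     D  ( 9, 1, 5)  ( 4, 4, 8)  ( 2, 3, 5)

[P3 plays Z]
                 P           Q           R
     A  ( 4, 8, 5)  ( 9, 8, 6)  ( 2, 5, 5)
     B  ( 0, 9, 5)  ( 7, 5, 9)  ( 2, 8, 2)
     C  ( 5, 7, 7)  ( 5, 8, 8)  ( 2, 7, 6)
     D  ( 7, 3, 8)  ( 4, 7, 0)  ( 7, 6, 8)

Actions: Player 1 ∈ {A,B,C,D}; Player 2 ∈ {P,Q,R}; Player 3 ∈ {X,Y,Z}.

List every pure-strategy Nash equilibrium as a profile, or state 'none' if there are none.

PSNE = {(A,Q,Z)}

(A,P,X): not NE [P1→C gives 4>1; P3→Y gives 8>4]
(A,P,Y): not NE [P1→D gives 9>3; P2→Q gives 6>4]
(A,P,Z): not NE [P1→D gives 7>4; P3→Y gives 8>5]
(A,Q,X): not NE [P1→C gives 8>5; P2→P gives 8>4; P3→Z gives 6>2]
(A,Q,Y): not NE [P1→C gives 5>4; P3→Z gives 6>5]
(A,Q,Z): NE
(A,R,X): not NE [P1→C gives 9>6; P2→P gives 8>5; P3→Z gives 5>4]
(A,R,Y): not NE [P2→Q gives 6>3; P3→Z gives 5>4]
(A,R,Z): not NE [P1→D gives 7>2; P2→Q gives 8>5]
(B,P,X): not NE [P1→C gives 4>2; P2→Q gives 9>4; P3→Y gives 6>3]
(B,P,Y): not NE [P1→D gives 9>6]
(B,P,Z): not NE [P1→D gives 7>0; P3→Y gives 6>5]
(B,Q,X): not NE [P1→C gives 8>5; P3→Z gives 9>8]
(B,Q,Y): not NE [P1→C gives 5>4; P2→P gives 9>2; P3→Z gives 9>2]
(B,Q,Z): not NE [P1→A gives 9>7; P2→P gives 9>5]
(B,R,X): not NE [P1→C gives 9>8; P2→Q gives 9>5]
(B,R,Y): not NE [P1→A gives 9>7; P2→P gives 9>1]
(B,R,Z): not NE [P1→D gives 7>2; P2→P gives 9>8; P3→Y gives 3>2]
(C,P,X): not NE [P2→Q gives 9>1]
(C,P,Y): not NE [P1→D gives 9>4; P2→R gives 7>0; P3→X gives 8>5]
(C,P,Z): not NE [P1→D gives 7>5; P2→Q gives 8>7; P3→X gives 8>7]
(C,Q,X): not NE [P3→Z gives 8>0]
(C,Q,Y): not NE [P2→R gives 7>3; P3→Z gives 8>7]
(C,Q,Z): not NE [P1→A gives 9>5]
(C,R,X): not NE [P2→Q gives 9>4; P3→Y gives 9>0]
(C,R,Y): not NE [P1→A gives 9>5]
(C,R,Z): not NE [P1→D gives 7>2; P2→Q gives 8>7; P3→Y gives 9>6]
(D,P,X): not NE [P1→C gives 4>1; P3→Z gives 8>6]
(D,P,Y): not NE [P2→Q gives 4>1; P3→Z gives 8>5]
(D,P,Z): not NE [P2→Q gives 7>3]
(D,Q,X): not NE [P1→C gives 8>7; P2→P gives 7>0; P3→Y gives 8>3]
(D,Q,Y): not NE [P1→C gives 5>4]
(D,Q,Z): not NE [P1→A gives 9>4; P3→Y gives 8>0]
(D,R,X): not NE [P1→C gives 9>8; P2→P gives 7>2; P3→Z gives 8>4]
(D,R,Y): not NE [P1→A gives 9>2; P2→Q gives 4>3; P3→Z gives 8>5]
(D,R,Z): not NE [P2→Q gives 7>6]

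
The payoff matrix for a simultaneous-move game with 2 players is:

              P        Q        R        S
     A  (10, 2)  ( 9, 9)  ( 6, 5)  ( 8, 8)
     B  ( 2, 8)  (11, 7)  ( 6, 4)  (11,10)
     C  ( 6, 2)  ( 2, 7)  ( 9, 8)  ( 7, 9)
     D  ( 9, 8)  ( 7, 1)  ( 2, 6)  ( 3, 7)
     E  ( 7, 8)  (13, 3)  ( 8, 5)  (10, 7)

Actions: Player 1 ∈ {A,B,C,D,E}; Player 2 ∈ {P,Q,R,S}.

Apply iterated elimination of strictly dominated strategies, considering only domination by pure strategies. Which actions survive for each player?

Remaining: P1:{A,B,E} P2:{P,Q,S}

P1 drop D (A beats it: P:10>9 Q:9>7 R:6>2 S:8>3)
P2 drop R (S beats it: A:8>5 B:10>4 C:9>8 E:7>5)
P1 drop C (A beats it: P:10>6 Q:9>2 S:8>7)
P1→{A,B,E} P2→{P,Q,S}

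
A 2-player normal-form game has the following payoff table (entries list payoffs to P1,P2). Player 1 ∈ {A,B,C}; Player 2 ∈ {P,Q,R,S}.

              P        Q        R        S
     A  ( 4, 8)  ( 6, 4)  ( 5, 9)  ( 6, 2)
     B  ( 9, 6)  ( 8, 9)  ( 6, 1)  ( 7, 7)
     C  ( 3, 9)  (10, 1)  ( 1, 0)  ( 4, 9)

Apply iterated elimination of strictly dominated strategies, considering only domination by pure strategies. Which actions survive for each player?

P1 drop A (B beats it: P:9>4 Q:8>6 R:6>5 S:7>6)
P2 drop R (P beats it: B:6>1 C:9>0)
P1→{B,C} P2→{P,Q,S}

Survivors P1:{B,C} P2:{P,Q,S}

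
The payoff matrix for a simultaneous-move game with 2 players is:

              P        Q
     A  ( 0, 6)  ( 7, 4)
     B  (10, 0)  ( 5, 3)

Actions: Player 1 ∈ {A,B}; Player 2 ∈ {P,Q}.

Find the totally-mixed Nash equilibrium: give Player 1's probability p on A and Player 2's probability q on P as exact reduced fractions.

P1 indiff ⇒ q·0+(1-q)·7 = q·10+(1-q)·5 ⇒ q(-10) = (1-q)(-2) ⇒ q = 1/6
P2 indiff ⇒ p·6+(1-p)·0 = p·4+(1-p)·3 ⇒ p(2) = (1-p)(3) ⇒ p = 3/5

(p,q) = (3/5, 1/6)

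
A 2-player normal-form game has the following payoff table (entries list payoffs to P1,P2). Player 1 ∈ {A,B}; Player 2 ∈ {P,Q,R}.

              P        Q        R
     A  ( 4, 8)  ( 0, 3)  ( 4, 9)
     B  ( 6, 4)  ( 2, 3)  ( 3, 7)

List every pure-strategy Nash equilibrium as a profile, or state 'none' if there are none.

(A,P): not NE [P1→B gives 6>4; P2→R gives 9>8]
(A,Q): not NE [P1→B gives 2>0; P2→R gives 9>3]
(A,R): NE
(B,P): not NE [P2→R gives 7>4]
(B,Q): not NE [P2→R gives 7>3]
(B,R): not NE [P1→A gives 4>3]

PSNE = {(A,R)}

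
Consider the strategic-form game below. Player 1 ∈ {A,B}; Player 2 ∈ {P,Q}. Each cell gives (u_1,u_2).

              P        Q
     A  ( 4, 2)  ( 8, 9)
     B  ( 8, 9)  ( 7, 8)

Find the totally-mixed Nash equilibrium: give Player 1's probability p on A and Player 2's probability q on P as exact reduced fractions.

P1 indiff ⇒ q·4+(1-q)·8 = q·8+(1-q)·7 ⇒ q(-4) = (1-q)(-1) ⇒ q = 1/5
P2 indiff ⇒ p·2+(1-p)·9 = p·9+(1-p)·8 ⇒ p(-7) = (1-p)(-1) ⇒ p = 1/8

P1 mixes 1/8 on A; P2 mixes 1/5 on P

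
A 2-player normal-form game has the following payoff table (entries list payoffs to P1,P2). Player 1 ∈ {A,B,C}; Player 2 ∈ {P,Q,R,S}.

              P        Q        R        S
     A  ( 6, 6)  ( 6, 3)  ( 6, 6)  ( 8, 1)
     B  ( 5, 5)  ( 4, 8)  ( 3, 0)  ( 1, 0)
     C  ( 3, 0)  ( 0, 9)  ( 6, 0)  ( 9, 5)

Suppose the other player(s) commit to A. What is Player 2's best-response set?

BR_2 = {P,R}

u_2(P vs A) = 6
u_2(Q vs A) = 3
u_2(R vs A) = 6
u_2(S vs A) = 1
max payoff 6 at {P,R}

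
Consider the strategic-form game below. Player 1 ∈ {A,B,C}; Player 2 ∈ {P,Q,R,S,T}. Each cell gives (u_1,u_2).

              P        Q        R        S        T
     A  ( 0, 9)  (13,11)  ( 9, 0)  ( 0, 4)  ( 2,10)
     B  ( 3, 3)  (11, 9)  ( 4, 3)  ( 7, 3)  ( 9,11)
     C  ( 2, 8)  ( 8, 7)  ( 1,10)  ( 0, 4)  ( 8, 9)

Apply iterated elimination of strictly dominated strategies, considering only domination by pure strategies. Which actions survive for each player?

IESDS → P1:{A,B} P2:{Q,T}

P1 drop C (B beats it: P:3>2 Q:11>8 R:4>1 S:7>0 T:9>8)
P2 drop P (Q beats it: A:11>9 B:9>3)
P2 drop R (Q beats it: A:11>0 B:9>3)
P2 drop S (Q beats it: A:11>4 B:9>3)
P1→{A,B} P2→{Q,T}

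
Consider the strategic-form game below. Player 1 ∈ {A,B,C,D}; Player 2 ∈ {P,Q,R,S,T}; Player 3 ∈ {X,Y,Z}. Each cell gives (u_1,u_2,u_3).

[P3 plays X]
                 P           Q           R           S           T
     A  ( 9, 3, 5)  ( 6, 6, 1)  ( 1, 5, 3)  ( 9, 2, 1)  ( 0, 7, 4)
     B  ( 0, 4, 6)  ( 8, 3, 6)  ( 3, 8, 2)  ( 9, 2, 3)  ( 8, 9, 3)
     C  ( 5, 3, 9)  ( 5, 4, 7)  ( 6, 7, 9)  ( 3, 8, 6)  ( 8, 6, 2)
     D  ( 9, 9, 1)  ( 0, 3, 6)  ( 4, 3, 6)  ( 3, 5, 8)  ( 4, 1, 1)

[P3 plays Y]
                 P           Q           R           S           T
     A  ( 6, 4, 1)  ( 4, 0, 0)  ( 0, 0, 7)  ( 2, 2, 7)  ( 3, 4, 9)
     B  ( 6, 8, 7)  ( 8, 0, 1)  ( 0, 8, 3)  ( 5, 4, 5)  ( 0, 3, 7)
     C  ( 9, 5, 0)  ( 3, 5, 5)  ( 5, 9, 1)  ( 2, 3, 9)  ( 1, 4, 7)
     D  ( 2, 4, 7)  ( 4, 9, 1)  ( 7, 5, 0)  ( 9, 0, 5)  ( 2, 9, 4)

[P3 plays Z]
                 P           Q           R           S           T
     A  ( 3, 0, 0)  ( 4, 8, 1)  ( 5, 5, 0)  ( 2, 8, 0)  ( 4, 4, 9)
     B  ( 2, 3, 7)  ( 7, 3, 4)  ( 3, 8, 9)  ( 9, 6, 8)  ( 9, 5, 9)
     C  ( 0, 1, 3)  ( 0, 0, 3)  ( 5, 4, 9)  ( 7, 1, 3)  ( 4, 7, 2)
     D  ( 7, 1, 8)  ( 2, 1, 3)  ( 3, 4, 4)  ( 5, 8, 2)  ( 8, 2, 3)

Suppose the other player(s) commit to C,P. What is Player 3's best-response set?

argmax u_3 = {X}

u_3(X vs C,P) = 9
u_3(Y vs C,P) = 0
u_3(Z vs C,P) = 3
max payoff 9 at {X}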